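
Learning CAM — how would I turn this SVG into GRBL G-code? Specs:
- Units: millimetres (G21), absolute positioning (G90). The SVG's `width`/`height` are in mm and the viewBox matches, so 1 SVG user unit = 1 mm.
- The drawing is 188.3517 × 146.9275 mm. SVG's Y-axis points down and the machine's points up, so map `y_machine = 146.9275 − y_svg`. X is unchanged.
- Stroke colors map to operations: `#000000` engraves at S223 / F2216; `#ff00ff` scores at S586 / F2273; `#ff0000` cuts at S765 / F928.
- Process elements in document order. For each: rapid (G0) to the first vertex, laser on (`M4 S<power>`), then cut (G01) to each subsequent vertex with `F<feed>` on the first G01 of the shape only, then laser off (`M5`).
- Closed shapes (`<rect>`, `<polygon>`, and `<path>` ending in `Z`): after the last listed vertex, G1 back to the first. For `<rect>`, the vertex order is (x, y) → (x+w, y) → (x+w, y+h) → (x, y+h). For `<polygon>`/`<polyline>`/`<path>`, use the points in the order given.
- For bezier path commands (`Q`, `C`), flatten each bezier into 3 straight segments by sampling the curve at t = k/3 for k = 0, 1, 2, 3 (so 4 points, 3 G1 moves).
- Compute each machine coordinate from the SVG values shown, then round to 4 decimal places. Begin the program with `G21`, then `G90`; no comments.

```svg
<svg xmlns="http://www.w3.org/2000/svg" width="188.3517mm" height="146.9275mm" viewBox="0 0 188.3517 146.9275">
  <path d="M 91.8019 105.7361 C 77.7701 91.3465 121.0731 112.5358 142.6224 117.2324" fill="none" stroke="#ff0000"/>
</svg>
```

1 u = 1 mm; y_m = 146.9275 − y.

[1] `<path>` cubic bezier, #ff0000→cut S765 F928: (91.8019,41.1914) → (93.9525,45.6499) → (116.7511,37.9607) → (142.6224,29.6951)

G21
G90
G0 X91.8019 Y41.1914
M4 S765
G01 X93.9525 Y45.6499 F928
G01 X116.7511 Y37.9607
G01 X142.6224 Y29.6951
M5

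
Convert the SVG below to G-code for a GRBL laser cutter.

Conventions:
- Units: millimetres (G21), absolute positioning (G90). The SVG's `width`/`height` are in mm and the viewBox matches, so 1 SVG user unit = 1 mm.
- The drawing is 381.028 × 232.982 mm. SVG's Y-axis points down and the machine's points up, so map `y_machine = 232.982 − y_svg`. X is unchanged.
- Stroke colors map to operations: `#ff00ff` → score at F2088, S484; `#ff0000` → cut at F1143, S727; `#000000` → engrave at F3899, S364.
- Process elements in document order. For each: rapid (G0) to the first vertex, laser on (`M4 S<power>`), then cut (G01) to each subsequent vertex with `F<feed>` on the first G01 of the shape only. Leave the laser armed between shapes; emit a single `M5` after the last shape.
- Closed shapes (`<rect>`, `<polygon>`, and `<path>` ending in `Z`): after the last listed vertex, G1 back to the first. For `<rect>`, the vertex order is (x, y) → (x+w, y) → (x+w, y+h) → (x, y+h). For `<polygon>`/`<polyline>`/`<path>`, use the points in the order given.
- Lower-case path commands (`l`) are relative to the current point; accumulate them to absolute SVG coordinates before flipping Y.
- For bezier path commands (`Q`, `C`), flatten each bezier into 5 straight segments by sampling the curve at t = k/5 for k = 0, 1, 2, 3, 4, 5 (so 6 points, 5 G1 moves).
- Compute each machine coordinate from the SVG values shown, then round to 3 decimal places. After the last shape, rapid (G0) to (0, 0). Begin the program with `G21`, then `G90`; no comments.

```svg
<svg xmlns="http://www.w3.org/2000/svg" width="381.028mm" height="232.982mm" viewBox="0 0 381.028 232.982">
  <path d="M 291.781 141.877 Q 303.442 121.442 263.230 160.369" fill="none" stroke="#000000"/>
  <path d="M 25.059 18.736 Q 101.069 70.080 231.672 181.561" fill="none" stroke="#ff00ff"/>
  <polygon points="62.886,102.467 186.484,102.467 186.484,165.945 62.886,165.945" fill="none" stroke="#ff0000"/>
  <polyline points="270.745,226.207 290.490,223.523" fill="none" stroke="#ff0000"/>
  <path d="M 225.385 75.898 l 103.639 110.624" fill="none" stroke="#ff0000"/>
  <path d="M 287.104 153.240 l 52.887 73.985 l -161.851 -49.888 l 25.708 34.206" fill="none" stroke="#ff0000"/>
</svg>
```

viewBox `0 0 381.028 232.982` with mm width/height → 1 unit = 1 mm. Flip: y_m = 232.982 − y_svg.

**Shape 1** — `<path>` quadratic bezier, stroke `#000000` → engrave (S364, F3899). Control points (SVG): P0=(291.781,141.877), P1=(303.442,121.442), P2=(263.230,160.369); sampled at t=k/5. Machine vertices: (291.781,91.105) → (294.370,96.905) → (292.810,97.955) → (287.100,94.257) → (277.240,85.809) → (263.230,72.613). Open path.

**Shape 2** — `<path>` quadratic bezier, stroke `#ff00ff` → score (S484, F2088). Control points (SVG): P0=(25.059,18.736), P1=(101.069,70.080), P2=(231.672,181.561); sampled at t=k/5. Machine vertices: (25.059,214.246) → (57.647,191.303) → (94.602,163.549) → (135.924,130.984) → (181.615,93.608) → (231.672,51.421). Open path.

**Shape 3** — `<polygon>` rectangle, stroke `#ff0000` → cut (S727, F1143). Machine vertices: (62.886,130.515) → (186.484,130.515) → (186.484,67.037) → (62.886,67.037) → (62.886,130.515). Closed: final G1 returns to the first vertex.

**Shape 4** — `<polyline>` line segment, stroke `#ff0000` → cut (S727, F1143). Machine vertices: (270.745,6.775) → (290.490,9.459). Open path.

**Shape 5** — `<path>` line segment, stroke `#ff0000` → cut (S727, F1143). Machine vertices: (225.385,157.084) → (329.024,46.460). Open path.

**Shape 6** — `<path>` open polyline, stroke `#ff0000` → cut (S727, F1143). Machine vertices: (287.104,79.742) → (339.991,5.757) → (178.140,55.645) → (203.848,21.439). Open path.

G21
G90
G0 X291.781 Y91.105
M4 S364
G01 X294.370 Y96.905 F3899
G01 X292.810 Y97.955
G01 X287.100 Y94.257
G01 X277.240 Y85.809
G01 X263.230 Y72.613
G0 X25.059 Y214.246
M4 S484
G01 X57.647 Y191.303 F2088
G01 X94.602 Y163.549
G01 X135.924 Y130.984
G01 X181.615 Y93.608
G01 X231.672 Y51.421
G0 X62.886 Y130.515
M4 S727
G01 X186.484 Y130.515 F1143
G01 X186.484 Y67.037
G01 X62.886 Y67.037
G01 X62.886 Y130.515
G0 X270.745 Y6.775
M4 S727
G01 X290.490 Y9.459 F1143
G0 X225.385 Y157.084
M4 S727
G01 X329.024 Y46.460 F1143
G0 X287.104 Y79.742
M4 S727
G01 X339.991 Y5.757 F1143
G01 X178.140 Y55.645
G01 X203.848 Y21.439
M5
G0 X0.000 Y0.000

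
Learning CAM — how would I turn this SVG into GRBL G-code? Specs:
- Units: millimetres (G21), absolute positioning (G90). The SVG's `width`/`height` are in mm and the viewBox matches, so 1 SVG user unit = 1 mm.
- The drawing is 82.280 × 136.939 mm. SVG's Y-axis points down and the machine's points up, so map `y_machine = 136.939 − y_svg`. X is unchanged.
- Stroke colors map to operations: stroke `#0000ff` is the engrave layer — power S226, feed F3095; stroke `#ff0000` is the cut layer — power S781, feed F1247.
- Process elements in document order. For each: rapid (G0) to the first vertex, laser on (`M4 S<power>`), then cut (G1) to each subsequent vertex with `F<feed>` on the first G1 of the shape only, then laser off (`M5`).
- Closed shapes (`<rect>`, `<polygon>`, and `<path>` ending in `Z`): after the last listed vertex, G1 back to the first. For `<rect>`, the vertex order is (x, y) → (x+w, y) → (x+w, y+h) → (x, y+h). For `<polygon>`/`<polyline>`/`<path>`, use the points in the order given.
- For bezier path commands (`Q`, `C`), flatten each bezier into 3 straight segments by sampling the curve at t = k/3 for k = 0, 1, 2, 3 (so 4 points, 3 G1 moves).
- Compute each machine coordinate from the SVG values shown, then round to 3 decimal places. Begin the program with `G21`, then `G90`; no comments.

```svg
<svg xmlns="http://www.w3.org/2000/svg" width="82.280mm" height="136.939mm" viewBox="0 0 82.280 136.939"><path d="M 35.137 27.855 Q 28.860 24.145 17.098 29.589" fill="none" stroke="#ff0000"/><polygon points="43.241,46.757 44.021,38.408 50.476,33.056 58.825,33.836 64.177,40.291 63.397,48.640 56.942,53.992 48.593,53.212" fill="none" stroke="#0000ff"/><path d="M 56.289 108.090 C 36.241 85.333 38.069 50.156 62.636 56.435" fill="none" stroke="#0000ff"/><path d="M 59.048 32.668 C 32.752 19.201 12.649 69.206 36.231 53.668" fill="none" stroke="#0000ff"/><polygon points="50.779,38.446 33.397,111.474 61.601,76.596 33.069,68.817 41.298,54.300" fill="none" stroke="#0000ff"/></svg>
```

G21
G90
G0 X35.137 Y109.084
M4 S781
G1 X30.343 Y110.540 F1247
G1 X24.330 Y109.962
G1 X17.098 Y107.350
M5
G0 X43.241 Y90.182
M4 S226
G1 X44.021 Y98.531 F3095
G1 X50.476 Y103.883
G1 X58.825 Y103.103
G1 X64.177 Y96.648
G1 X63.397 Y88.299
G1 X56.942 Y82.947
G1 X48.593 Y83.727
G1 X43.241 Y90.182
M5
G0 X56.289 Y28.849
M4 S226
G1 X43.565 Y53.751 F3095
G1 X45.617 Y74.960
G1 X62.636 Y80.504
M5
G0 X59.048 Y104.271
M4 S226
G1 X36.205 Y101.359 F3095
G1 X25.822 Y84.802
G1 X36.231 Y83.271
M5
G0 X50.779 Y98.493
M4 S226
G1 X33.397 Y25.465 F3095
G1 X61.601 Y60.343
G1 X33.069 Y68.122
G1 X41.298 Y82.639
G1 X50.779 Y98.493
M5

viewBox `0 0 82.280 136.939` with mm width/height → 1 unit = 1 mm. Flip: y_m = 136.939 − y_svg.

**Shape 1** — `<path>` quadratic bezier, stroke `#ff0000` → cut (S781, F1247). Control points (SVG): P0=(35.137,27.855), P1=(28.860,24.145), P2=(17.098,29.589); sampled at t=k/3. Machine vertices: (35.137,109.084) → (30.343,110.540) → (24.330,109.962) → (17.098,107.350). Open path.

**Shape 2** — `<polygon>` regular polygon, stroke `#0000ff` → engrave (S226, F3095). Machine vertices: (43.241,90.182) → (44.021,98.531) → (50.476,103.883) → (58.825,103.103) → (64.177,96.648) → (63.397,88.299) → (56.942,82.947) → (48.593,83.727) → (43.241,90.182). Closed: final G1 returns to the first vertex.

**Shape 3** — `<path>` cubic bezier, stroke `#0000ff` → engrave (S226, F3095). Control points (SVG): P0=(56.289,108.090), P1=(36.241,85.333), P2=(38.069,50.156), P3=(62.636,56.435); sampled at t=k/3. Machine vertices: (56.289,28.849) → (43.565,53.751) → (45.617,74.960) → (62.636,80.504). Open path.

**Shape 4** — `<path>` cubic bezier, stroke `#0000ff` → engrave (S226, F3095). Control points (SVG): P0=(59.048,32.668), P1=(32.752,19.201), P2=(12.649,69.206), P3=(36.231,53.668); sampled at t=k/3. Machine vertices: (59.048,104.271) → (36.205,101.359) → (25.822,84.802) → (36.231,83.271). Open path.

**Shape 5** — `<polygon>` closed polygon, stroke `#0000ff` → engrave (S226, F3095). Machine vertices: (50.779,98.493) → (33.397,25.465) → (61.601,60.343) → (33.069,68.122) → (41.298,82.639) → (50.779,98.493). Closed: final G1 returns to the first vertex.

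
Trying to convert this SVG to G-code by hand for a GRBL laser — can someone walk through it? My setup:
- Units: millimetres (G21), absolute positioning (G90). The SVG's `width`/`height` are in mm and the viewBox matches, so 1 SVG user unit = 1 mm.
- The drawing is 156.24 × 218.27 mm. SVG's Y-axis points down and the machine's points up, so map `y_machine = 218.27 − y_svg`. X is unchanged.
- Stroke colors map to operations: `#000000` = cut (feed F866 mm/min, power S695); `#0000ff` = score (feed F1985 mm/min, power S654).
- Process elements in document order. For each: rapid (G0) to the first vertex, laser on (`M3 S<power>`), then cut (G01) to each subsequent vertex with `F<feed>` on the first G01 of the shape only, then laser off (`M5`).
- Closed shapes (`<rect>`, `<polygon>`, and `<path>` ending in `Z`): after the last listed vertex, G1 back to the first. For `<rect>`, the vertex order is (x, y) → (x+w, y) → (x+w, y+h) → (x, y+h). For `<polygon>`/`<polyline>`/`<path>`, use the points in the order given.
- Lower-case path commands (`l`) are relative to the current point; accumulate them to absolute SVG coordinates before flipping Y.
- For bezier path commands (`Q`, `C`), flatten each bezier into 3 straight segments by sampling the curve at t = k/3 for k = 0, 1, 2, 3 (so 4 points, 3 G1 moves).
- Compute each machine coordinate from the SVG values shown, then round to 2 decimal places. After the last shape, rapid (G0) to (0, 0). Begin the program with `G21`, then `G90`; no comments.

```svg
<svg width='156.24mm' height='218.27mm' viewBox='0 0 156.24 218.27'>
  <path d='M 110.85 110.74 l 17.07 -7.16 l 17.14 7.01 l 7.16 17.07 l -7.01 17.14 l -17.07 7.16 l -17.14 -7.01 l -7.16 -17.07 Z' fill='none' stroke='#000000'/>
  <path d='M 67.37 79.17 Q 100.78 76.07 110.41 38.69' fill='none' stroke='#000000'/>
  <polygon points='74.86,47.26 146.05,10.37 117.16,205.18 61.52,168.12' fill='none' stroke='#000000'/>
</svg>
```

1 u = 1 mm; y_m = 218.27 − y.

[1] `<path>` regular polygon, #000000→cut S695 F866: (110.85,107.53) → (127.92,114.69) → (145.06,107.68) → (152.22,90.61) → (145.21,73.47) → (128.14,66.31) → (111.00,73.32) → (103.84,90.39) → (110.85,107.53) (closed)

[2] `<path>` quadratic bezier, #000000→cut S695 F866: (67.37,139.10) → (87.00,144.98) → (101.35,158.47) → (110.41,179.58)

[3] `<polygon>` closed polygon, #000000→cut S695 F866: (74.86,171.01) → (146.05,207.90) → (117.16,13.09) → (61.52,50.15) → (74.86,171.01) (closed)

G21
G90
G0 X110.85 Y107.53
M3 S695
G01 X127.92 Y114.69 F866
G01 X145.06 Y107.68
G01 X152.22 Y90.61
G01 X145.21 Y73.47
G01 X128.14 Y66.31
G01 X111.00 Y73.32
G01 X103.84 Y90.39
G01 X110.85 Y107.53
M5
G0 X67.37 Y139.10
M3 S695
G01 X87.00 Y144.98 F866
G01 X101.35 Y158.47
G01 X110.41 Y179.58
M5
G0 X74.86 Y171.01
M3 S695
G01 X146.05 Y207.90 F866
G01 X117.16 Y13.09
G01 X61.52 Y50.15
G01 X74.86 Y171.01
M5
G0 X0.00 Y0.00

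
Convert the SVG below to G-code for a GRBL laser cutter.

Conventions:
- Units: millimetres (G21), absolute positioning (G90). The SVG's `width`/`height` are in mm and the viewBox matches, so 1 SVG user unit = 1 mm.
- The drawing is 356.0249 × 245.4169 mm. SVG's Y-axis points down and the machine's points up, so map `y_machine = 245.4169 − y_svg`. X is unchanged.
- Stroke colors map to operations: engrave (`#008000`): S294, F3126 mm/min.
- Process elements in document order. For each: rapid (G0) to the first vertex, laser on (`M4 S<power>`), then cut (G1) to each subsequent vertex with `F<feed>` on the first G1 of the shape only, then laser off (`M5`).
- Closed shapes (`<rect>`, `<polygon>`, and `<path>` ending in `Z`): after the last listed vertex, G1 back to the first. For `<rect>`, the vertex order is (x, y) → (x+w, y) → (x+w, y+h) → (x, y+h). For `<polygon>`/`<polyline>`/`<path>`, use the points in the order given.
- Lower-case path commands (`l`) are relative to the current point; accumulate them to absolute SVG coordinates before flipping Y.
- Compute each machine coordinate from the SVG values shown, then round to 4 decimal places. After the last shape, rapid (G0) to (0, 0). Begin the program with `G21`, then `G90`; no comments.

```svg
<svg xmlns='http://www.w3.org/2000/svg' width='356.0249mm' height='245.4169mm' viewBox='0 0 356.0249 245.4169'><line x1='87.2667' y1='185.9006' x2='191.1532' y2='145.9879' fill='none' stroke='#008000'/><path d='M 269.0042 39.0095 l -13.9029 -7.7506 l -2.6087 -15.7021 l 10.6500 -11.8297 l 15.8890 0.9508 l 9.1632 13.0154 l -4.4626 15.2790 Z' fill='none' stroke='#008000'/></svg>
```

G21
G90
G0 X87.2667 Y59.5163
M4 S294
G1 X191.1532 Y99.4290 F3126
M5
G0 X269.0042 Y206.4074
M4 S294
G1 X255.1013 Y214.1580 F3126
G1 X252.4926 Y229.8601
G1 X263.1426 Y241.6898
G1 X279.0316 Y240.7390
G1 X288.1948 Y227.7236
G1 X283.7322 Y212.4446
G1 X269.0042 Y206.4074
M5
G0 X0.0000 Y0.0000

Since the viewBox matches the mm dimensions, user units are millimetres directly. The only transform is the Y-flip y_m = 245.4169 − y_svg.

Shape 1 is a line segment drawn with `<line>`. Its stroke #008000 means engrave at S294, F3126. After flipping Y the toolpath is (87.2667,59.5163) → (191.1532,99.4290).

Shape 2 is a regular polygon drawn with `<path>`. Its stroke #008000 means engrave at S294, F3126. After flipping Y the toolpath is (269.0042,206.4074) → (255.1013,214.1580) → (252.4926,229.8601) → (263.1426,241.6898) → (279.0316,240.7390) → (288.1948,227.7236) → (283.7322,212.4446) → (269.0042,206.4074), returning to the start.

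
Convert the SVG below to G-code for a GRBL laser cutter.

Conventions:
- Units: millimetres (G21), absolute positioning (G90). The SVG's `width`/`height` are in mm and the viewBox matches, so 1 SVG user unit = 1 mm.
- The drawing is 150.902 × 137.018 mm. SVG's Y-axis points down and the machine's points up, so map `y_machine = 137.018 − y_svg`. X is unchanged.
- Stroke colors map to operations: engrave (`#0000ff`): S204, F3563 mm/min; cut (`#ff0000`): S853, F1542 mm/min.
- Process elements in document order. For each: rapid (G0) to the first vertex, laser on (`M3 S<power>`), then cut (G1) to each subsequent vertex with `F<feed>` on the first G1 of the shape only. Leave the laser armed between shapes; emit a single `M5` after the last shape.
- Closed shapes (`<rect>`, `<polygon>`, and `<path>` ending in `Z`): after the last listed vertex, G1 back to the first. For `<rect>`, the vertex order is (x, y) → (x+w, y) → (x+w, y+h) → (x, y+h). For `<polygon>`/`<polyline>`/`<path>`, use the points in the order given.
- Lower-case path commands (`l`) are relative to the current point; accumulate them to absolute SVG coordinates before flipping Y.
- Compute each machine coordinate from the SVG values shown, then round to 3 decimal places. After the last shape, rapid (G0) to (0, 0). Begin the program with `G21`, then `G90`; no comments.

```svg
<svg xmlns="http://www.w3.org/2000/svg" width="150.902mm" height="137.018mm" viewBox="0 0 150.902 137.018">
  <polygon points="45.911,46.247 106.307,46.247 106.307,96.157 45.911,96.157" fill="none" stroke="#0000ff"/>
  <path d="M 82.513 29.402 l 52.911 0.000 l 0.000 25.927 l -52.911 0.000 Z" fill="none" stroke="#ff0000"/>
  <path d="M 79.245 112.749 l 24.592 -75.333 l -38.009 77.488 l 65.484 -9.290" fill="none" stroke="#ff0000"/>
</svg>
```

Since the viewBox matches the mm dimensions, user units are millimetres directly. The only transform is the Y-flip y_m = 137.018 − y_svg.

Shape 1 is a rectangle drawn with `<polygon>`. Its stroke #0000ff means engrave at S204, F3563. After flipping Y the toolpath is (45.911,90.771) → (106.307,90.771) → (106.307,40.861) → (45.911,40.861) → (45.911,90.771), returning to the start.

Shape 2 is a rectangle drawn with `<path>`. Its stroke #ff0000 means cut at S853, F1542. After flipping Y the toolpath is (82.513,107.616) → (135.424,107.616) → (135.424,81.689) → (82.513,81.689) → (82.513,107.616), returning to the start.

Shape 3 is a open polyline drawn with `<path>`. Its stroke #ff0000 means cut at S853, F1542. After flipping Y the toolpath is (79.245,24.269) → (103.837,99.602) → (65.828,22.114) → (131.312,31.404).

G21
G90
G0 X45.911 Y90.771
M3 S204
G1 X106.307 Y90.771 F3563
G1 X106.307 Y40.861
G1 X45.911 Y40.861
G1 X45.911 Y90.771
G0 X82.513 Y107.616
M3 S853
G1 X135.424 Y107.616 F1542
G1 X135.424 Y81.689
G1 X82.513 Y81.689
G1 X82.513 Y107.616
G0 X79.245 Y24.269
M3 S853
G1 X103.837 Y99.602 F1542
G1 X65.828 Y22.114
G1 X131.312 Y31.404
M5
G0 X0.000 Y0.000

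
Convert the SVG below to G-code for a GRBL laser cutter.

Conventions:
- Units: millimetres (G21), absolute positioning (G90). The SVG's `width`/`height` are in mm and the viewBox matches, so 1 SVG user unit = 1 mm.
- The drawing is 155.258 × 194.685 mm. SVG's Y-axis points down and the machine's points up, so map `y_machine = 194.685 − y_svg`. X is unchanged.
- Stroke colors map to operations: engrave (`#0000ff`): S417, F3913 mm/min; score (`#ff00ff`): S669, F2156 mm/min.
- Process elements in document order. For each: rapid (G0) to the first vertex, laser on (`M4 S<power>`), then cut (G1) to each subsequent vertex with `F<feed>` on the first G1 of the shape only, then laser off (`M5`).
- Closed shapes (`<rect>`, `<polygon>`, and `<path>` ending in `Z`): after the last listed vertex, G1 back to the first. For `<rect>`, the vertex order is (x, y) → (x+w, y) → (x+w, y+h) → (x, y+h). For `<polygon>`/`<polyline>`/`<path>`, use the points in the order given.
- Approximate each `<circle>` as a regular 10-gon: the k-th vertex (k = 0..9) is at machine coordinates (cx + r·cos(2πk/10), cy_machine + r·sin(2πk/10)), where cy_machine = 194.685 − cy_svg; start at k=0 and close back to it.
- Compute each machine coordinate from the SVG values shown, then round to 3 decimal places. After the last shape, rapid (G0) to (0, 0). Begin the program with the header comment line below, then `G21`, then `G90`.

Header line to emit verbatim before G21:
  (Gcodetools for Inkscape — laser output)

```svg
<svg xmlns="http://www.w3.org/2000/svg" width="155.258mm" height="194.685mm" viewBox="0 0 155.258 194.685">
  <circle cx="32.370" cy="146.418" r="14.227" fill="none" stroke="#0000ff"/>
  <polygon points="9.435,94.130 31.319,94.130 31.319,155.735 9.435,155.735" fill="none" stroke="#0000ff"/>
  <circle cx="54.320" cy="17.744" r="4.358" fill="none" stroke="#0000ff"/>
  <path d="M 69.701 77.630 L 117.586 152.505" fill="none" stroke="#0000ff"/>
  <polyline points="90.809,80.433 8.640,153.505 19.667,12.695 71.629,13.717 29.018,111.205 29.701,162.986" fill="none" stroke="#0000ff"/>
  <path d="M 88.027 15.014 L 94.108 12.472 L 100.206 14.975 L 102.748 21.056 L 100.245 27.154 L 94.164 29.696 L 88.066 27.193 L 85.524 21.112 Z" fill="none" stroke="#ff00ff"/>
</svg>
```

(Gcodetools for Inkscape — laser output)
G21
G90
G0 X46.597 Y48.267
M4 S417
G1 X43.880 Y56.629 F3913
G1 X36.766 Y61.798
G1 X27.974 Y61.798
G1 X20.860 Y56.629
G1 X18.143 Y48.267
G1 X20.860 Y39.905
G1 X27.974 Y34.736
G1 X36.766 Y34.736
G1 X43.880 Y39.905
G1 X46.597 Y48.267
M5
G0 X9.435 Y100.555
M4 S417
G1 X31.319 Y100.555 F3913
G1 X31.319 Y38.950
G1 X9.435 Y38.950
G1 X9.435 Y100.555
M5
G0 X58.678 Y176.941
M4 S417
G1 X57.846 Y179.503 F3913
G1 X55.667 Y181.086
G1 X52.973 Y181.086
G1 X50.794 Y179.503
G1 X49.962 Y176.941
G1 X50.794 Y174.379
G1 X52.973 Y172.796
G1 X55.667 Y172.796
G1 X57.846 Y174.379
G1 X58.678 Y176.941
M5
G0 X69.701 Y117.055
M4 S417
G1 X117.586 Y42.180 F3913
M5
G0 X90.809 Y114.252
M4 S417
G1 X8.640 Y41.180 F3913
G1 X19.667 Y181.990
G1 X71.629 Y180.968
G1 X29.018 Y83.480
G1 X29.701 Y31.699
M5
G0 X88.027 Y179.671
M4 S669
G1 X94.108 Y182.213 F2156
G1 X100.206 Y179.710
G1 X102.748 Y173.629
G1 X100.245 Y167.531
G1 X94.164 Y164.989
G1 X88.066 Y167.492
G1 X85.524 Y173.573
G1 X88.027 Y179.671
M5
G0 X0.000 Y0.000

1 u = 1 mm; y_m = 194.685 − y.

[1] `<circle>` circle, #0000ff→engrave S417 F3913: (46.597,48.267) → (43.880,56.629) → (36.766,61.798) → (27.974,61.798) → (20.860,56.629) → (18.143,48.267) → (20.860,39.905) → (27.974,34.736) → (36.766,34.736) → (43.880,39.905) → (46.597,48.267) (closed)

[2] `<polygon>` rectangle, #0000ff→engrave S417 F3913: (9.435,100.555) → (31.319,100.555) → (31.319,38.950) → (9.435,38.950) → (9.435,100.555) (closed)

[3] `<circle>` circle, #0000ff→engrave S417 F3913: (58.678,176.941) → (57.846,179.503) → (55.667,181.086) → (52.973,181.086) → (50.794,179.503) → (49.962,176.941) → (50.794,174.379) → (52.973,172.796) → (55.667,172.796) → (57.846,174.379) → (58.678,176.941) (closed)

[4] `<path>` line segment, #0000ff→engrave S417 F3913: (69.701,117.055) → (117.586,42.180)

[5] `<polyline>` open polyline, #0000ff→engrave S417 F3913: (90.809,114.252) → (8.640,41.180) → (19.667,181.990) → (71.629,180.968) → (29.018,83.480) → (29.701,31.699)

[6] `<path>` regular polygon, #ff00ff→score S669 F2156: (88.027,179.671) → (94.108,182.213) → (100.206,179.710) → (102.748,173.629) → (100.245,167.531) → (94.164,164.989) → (88.066,167.492) → (85.524,173.573) → (88.027,179.671) (closed)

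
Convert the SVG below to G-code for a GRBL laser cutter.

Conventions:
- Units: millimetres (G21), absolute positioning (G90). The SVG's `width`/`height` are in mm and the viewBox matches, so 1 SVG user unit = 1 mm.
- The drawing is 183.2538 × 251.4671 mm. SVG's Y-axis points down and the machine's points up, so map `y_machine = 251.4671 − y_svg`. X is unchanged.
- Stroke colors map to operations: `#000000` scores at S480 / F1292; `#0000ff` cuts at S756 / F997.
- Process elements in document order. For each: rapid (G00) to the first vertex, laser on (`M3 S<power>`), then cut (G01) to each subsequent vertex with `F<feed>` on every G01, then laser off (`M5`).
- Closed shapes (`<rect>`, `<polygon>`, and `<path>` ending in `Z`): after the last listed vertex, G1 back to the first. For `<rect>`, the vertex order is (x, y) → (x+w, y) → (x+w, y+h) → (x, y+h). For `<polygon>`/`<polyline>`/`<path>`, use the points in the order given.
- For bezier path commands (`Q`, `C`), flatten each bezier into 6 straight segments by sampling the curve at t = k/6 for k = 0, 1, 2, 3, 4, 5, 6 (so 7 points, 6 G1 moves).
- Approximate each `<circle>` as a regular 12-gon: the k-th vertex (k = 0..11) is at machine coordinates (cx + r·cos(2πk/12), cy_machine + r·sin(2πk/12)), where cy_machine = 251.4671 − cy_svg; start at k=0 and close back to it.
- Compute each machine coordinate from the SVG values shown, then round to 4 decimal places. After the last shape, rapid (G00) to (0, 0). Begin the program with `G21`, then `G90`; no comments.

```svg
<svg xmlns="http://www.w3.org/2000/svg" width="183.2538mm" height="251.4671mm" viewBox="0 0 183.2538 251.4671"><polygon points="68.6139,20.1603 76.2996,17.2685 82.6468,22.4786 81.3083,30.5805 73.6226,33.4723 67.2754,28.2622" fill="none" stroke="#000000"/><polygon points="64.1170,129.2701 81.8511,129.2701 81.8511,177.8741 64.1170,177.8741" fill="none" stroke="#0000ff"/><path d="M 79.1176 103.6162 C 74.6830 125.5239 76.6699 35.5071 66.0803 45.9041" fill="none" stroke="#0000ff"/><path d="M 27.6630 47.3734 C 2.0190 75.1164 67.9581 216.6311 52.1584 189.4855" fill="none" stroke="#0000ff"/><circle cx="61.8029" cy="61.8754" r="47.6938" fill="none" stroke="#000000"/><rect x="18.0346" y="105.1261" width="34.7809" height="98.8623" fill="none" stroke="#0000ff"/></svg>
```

viewBox `0 0 183.2538 251.4671` with mm width/height → 1 unit = 1 mm. Flip: y_m = 251.4671 − y_svg.

**Shape 1** — `<polygon>` regular polygon, stroke `#000000` → score (S480, F1292). Machine vertices: (68.6139,231.3068) → (76.2996,234.1986) → (82.6468,228.9885) → (81.3083,220.8866) → (73.6226,217.9948) → (67.2754,223.2049) → (68.6139,231.3068). Closed: final G1 returns to the first vertex.

**Shape 2** — `<polygon>` rectangle, stroke `#0000ff` → cut (S756, F997). Machine vertices: (64.1170,122.1970) → (81.8511,122.1970) → (81.8511,73.5930) → (64.1170,73.5930) → (64.1170,122.1970). Closed: final G1 returns to the first vertex.

**Shape 3** — `<path>` cubic bezier, stroke `#0000ff` → cut (S756, F997). Control points (SVG): P0=(79.1176,103.6162), P1=(74.6830,125.5239), P2=(76.6699,35.5071), P3=(66.0803,45.9041); sampled at t=k/6. Machine vertices: (79.1176,147.8509) → (77.3475,145.2410) → (76.1199,155.3870) → (74.9071,172.3904) → (73.1814,190.3531) → (70.4150,203.3767) → (66.0803,205.5630). Open path.

**Shape 4** — `<path>` cubic bezier, stroke `#0000ff` → cut (S756, F997). Control points (SVG): P0=(27.6630,47.3734), P1=(2.0190,75.1164), P2=(67.9581,216.6311), P3=(52.1584,189.4855); sampled at t=k/6. Machine vertices: (27.6630,204.0937) → (21.6705,182.0488) → (26.1274,148.8872) → (36.2191,112.4544) → (47.1312,80.5957) → (54.0491,61.1563) → (52.1584,61.9816). Open path.

**Shape 5** — `<circle>` circle, stroke `#000000` → score (S480, F1292). Machine vertices: (109.4967,189.5917) → (103.1069,213.4386) → (85.6498,230.8957) → (61.8029,237.2855) → (37.9560,230.8957) → (20.4989,213.4386) → (14.1091,189.5917) → (20.4989,165.7448) → (37.9560,148.2877) → (61.8029,141.8979) → (85.6498,148.2877) → (103.1069,165.7448) → (109.4967,189.5917). Closed: final G1 returns to the first vertex.

**Shape 6** — `<rect>` rectangle, stroke `#0000ff` → cut (S756, F997). Machine vertices: (18.0346,146.3410) → (52.8155,146.3410) → (52.8155,47.4787) → (18.0346,47.4787) → (18.0346,146.3410). Closed: final G1 returns to the first vertex.

G21
G90
G00 X68.6139 Y231.3068
M3 S480
G01 X76.2996 Y234.1986 F1292
G01 X82.6468 Y228.9885 F1292
G01 X81.3083 Y220.8866 F1292
G01 X73.6226 Y217.9948 F1292
G01 X67.2754 Y223.2049 F1292
G01 X68.6139 Y231.3068 F1292
M5
G00 X64.1170 Y122.1970
M3 S756
G01 X81.8511 Y122.1970 F997
G01 X81.8511 Y73.5930 F997
G01 X64.1170 Y73.5930 F997
G01 X64.1170 Y122.1970 F997
M5
G00 X79.1176 Y147.8509
M3 S756
G01 X77.3475 Y145.2410 F997
G01 X76.1199 Y155.3870 F997
G01 X74.9071 Y172.3904 F997
G01 X73.1814 Y190.3531 F997
G01 X70.4150 Y203.3767 F997
G01 X66.0803 Y205.5630 F997
M5
G00 X27.6630 Y204.0937
M3 S756
G01 X21.6705 Y182.0488 F997
G01 X26.1274 Y148.8872 F997
G01 X36.2191 Y112.4544 F997
G01 X47.1312 Y80.5957 F997
G01 X54.0491 Y61.1563 F997
G01 X52.1584 Y61.9816 F997
M5
G00 X109.4967 Y189.5917
M3 S480
G01 X103.1069 Y213.4386 F1292
G01 X85.6498 Y230.8957 F1292
G01 X61.8029 Y237.2855 F1292
G01 X37.9560 Y230.8957 F1292
G01 X20.4989 Y213.4386 F1292
G01 X14.1091 Y189.5917 F1292
G01 X20.4989 Y165.7448 F1292
G01 X37.9560 Y148.2877 F1292
G01 X61.8029 Y141.8979 F1292
G01 X85.6498 Y148.2877 F1292
G01 X103.1069 Y165.7448 F1292
G01 X109.4967 Y189.5917 F1292
M5
G00 X18.0346 Y146.3410
M3 S756
G01 X52.8155 Y146.3410 F997
G01 X52.8155 Y47.4787 F997
G01 X18.0346 Y47.4787 F997
G01 X18.0346 Y146.3410 F997
M5
G00 X0.0000 Y0.0000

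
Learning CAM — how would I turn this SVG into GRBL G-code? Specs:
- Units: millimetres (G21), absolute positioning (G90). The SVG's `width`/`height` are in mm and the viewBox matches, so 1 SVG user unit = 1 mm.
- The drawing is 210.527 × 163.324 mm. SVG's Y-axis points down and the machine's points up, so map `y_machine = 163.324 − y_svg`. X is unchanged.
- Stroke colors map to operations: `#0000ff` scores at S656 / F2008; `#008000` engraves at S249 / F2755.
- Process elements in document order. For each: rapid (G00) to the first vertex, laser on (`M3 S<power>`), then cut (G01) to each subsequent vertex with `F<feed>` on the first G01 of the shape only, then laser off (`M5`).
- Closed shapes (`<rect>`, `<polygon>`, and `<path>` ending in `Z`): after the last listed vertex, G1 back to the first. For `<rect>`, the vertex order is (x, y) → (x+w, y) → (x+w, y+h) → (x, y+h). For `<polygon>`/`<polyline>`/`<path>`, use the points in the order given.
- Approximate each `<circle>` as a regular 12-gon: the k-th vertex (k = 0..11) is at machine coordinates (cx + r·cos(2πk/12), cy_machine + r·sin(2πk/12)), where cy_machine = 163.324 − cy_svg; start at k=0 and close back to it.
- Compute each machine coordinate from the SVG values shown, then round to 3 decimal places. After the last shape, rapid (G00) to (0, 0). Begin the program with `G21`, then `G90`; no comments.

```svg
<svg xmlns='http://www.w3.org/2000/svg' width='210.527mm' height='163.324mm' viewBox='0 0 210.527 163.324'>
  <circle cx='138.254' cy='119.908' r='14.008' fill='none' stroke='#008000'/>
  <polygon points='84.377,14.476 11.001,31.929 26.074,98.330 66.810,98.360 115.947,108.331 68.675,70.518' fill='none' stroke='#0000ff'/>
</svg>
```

Since the viewBox matches the mm dimensions, user units are millimetres directly. The only transform is the Y-flip y_m = 163.324 − y_svg.

Shape 1 is a circle drawn with `<circle>`. Its stroke #008000 means engrave at S249, F2755. After flipping Y the toolpath is (152.262,43.416) → (150.385,50.420) → (145.258,55.547) → (138.254,57.424) → (131.250,55.547) → (126.123,50.420) → (124.246,43.416) → (126.123,36.412) → (131.250,31.285) → (138.254,29.408) → (145.258,31.285) → (150.385,36.412) → (152.262,43.416), returning to the start.

Shape 2 is a closed polygon drawn with `<polygon>`. Its stroke #0000ff means score at S656, F2008. After flipping Y the toolpath is (84.377,148.848) → (11.001,131.395) → (26.074,64.994) → (66.810,64.964) → (115.947,54.993) → (68.675,92.806) → (84.377,148.848), returning to the start.

G21
G90
G00 X152.262 Y43.416
M3 S249
G01 X150.385 Y50.420 F2755
G01 X145.258 Y55.547
G01 X138.254 Y57.424
G01 X131.250 Y55.547
G01 X126.123 Y50.420
G01 X124.246 Y43.416
G01 X126.123 Y36.412
G01 X131.250 Y31.285
G01 X138.254 Y29.408
G01 X145.258 Y31.285
G01 X150.385 Y36.412
G01 X152.262 Y43.416
M5
G00 X84.377 Y148.848
M3 S656
G01 X11.001 Y131.395 F2008
G01 X26.074 Y64.994
G01 X66.810 Y64.964
G01 X115.947 Y54.993
G01 X68.675 Y92.806
G01 X84.377 Y148.848
M5
G00 X0.000 Y0.000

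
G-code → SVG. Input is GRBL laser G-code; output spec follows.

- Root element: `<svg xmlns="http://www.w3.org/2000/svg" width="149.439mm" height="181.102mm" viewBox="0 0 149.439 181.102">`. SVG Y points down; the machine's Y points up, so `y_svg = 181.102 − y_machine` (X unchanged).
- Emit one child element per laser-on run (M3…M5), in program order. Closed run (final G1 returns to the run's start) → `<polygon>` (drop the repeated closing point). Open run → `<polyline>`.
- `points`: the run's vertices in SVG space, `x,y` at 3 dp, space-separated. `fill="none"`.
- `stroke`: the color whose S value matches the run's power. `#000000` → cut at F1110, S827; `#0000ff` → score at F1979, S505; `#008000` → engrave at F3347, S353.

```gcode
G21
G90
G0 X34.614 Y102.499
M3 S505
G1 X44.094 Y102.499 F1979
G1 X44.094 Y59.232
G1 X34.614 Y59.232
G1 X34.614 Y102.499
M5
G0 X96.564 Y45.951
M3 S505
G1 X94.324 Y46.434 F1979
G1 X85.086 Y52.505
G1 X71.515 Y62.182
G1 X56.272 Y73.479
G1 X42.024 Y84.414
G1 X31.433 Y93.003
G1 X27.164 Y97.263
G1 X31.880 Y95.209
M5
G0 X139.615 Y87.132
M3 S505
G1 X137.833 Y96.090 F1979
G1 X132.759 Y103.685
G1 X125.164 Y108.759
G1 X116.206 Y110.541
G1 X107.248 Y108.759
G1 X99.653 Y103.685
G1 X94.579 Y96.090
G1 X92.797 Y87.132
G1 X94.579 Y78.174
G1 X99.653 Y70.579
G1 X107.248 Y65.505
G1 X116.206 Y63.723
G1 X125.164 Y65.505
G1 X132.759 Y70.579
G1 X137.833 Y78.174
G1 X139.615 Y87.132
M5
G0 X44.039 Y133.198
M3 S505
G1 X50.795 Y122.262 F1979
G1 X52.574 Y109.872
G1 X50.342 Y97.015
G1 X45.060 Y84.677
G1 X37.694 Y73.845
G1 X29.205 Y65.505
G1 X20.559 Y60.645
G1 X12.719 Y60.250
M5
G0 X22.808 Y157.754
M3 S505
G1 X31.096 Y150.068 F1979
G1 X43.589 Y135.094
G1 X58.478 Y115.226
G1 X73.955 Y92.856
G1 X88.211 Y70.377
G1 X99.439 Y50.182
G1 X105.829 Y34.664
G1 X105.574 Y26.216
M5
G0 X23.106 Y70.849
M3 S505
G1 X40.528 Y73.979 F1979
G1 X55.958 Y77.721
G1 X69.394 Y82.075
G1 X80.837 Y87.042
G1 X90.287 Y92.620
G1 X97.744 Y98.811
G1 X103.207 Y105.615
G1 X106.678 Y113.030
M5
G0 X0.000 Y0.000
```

Machine Y-up, SVG Y-down with viewBox height 181.102, so y_svg = 181.102 − y_machine; X carries over. Every run uses S505, so all elements get stroke `#0000ff` (score).

Run 1: The run returns to its start, so emit a `<polygon>` with points (Y-flipped): 34.614,78.603 44.094,78.603 44.094,121.870 34.614,121.870.

Run 2: The run is open, so emit a `<polyline>` with points (Y-flipped): 96.564,135.151 94.324,134.668 85.086,128.597 71.515,118.920 56.272,107.623 42.024,96.688 31.433,88.099 27.164,83.839 31.880,85.893.

Run 3: The run returns to its start, so emit a `<polygon>` with points (Y-flipped): 139.615,93.970 137.833,85.012 132.759,77.417 125.164,72.343 116.206,70.561 107.248,72.343 99.653,77.417 94.579,85.012 92.797,93.970 94.579,102.928 99.653,110.523 107.248,115.597 116.206,117.379 125.164,115.597 132.759,110.523 137.833,102.928.

Run 4: The run is open, so emit a `<polyline>` with points (Y-flipped): 44.039,47.904 50.795,58.840 52.574,71.230 50.342,84.087 45.060,96.425 37.694,107.257 29.205,115.597 20.559,120.457 12.719,120.852.

Run 5: The run is open, so emit a `<polyline>` with points (Y-flipped): 22.808,23.348 31.096,31.034 43.589,46.008 58.478,65.876 73.955,88.246 88.211,110.725 99.439,130.920 105.829,146.438 105.574,154.886.

Run 6: The run is open, so emit a `<polyline>` with points (Y-flipped): 23.106,110.253 40.528,107.123 55.958,103.381 69.394,99.027 80.837,94.060 90.287,88.482 97.744,82.291 103.207,75.487 106.678,68.072.

<svg xmlns="http://www.w3.org/2000/svg" width="149.439mm" height="181.102mm" viewBox="0 0 149.439 181.102">
  <polygon points="34.614,78.603 44.094,78.603 44.094,121.870 34.614,121.870" fill="none" stroke="#0000ff"/>
  <polyline points="96.564,135.151 94.324,134.668 85.086,128.597 71.515,118.920 56.272,107.623 42.024,96.688 31.433,88.099 27.164,83.839 31.880,85.893" fill="none" stroke="#0000ff"/>
  <polygon points="139.615,93.970 137.833,85.012 132.759,77.417 125.164,72.343 116.206,70.561 107.248,72.343 99.653,77.417 94.579,85.012 92.797,93.970 94.579,102.928 99.653,110.523 107.248,115.597 116.206,117.379 125.164,115.597 132.759,110.523 137.833,102.928" fill="none" stroke="#0000ff"/>
  <polyline points="44.039,47.904 50.795,58.840 52.574,71.230 50.342,84.087 45.060,96.425 37.694,107.257 29.205,115.597 20.559,120.457 12.719,120.852" fill="none" stroke="#0000ff"/>
  <polyline points="22.808,23.348 31.096,31.034 43.589,46.008 58.478,65.876 73.955,88.246 88.211,110.725 99.439,130.920 105.829,146.438 105.574,154.886" fill="none" stroke="#0000ff"/>
  <polyline points="23.106,110.253 40.528,107.123 55.958,103.381 69.394,99.027 80.837,94.060 90.287,88.482 97.744,82.291 103.207,75.487 106.678,68.072" fill="none" stroke="#0000ff"/>
</svg>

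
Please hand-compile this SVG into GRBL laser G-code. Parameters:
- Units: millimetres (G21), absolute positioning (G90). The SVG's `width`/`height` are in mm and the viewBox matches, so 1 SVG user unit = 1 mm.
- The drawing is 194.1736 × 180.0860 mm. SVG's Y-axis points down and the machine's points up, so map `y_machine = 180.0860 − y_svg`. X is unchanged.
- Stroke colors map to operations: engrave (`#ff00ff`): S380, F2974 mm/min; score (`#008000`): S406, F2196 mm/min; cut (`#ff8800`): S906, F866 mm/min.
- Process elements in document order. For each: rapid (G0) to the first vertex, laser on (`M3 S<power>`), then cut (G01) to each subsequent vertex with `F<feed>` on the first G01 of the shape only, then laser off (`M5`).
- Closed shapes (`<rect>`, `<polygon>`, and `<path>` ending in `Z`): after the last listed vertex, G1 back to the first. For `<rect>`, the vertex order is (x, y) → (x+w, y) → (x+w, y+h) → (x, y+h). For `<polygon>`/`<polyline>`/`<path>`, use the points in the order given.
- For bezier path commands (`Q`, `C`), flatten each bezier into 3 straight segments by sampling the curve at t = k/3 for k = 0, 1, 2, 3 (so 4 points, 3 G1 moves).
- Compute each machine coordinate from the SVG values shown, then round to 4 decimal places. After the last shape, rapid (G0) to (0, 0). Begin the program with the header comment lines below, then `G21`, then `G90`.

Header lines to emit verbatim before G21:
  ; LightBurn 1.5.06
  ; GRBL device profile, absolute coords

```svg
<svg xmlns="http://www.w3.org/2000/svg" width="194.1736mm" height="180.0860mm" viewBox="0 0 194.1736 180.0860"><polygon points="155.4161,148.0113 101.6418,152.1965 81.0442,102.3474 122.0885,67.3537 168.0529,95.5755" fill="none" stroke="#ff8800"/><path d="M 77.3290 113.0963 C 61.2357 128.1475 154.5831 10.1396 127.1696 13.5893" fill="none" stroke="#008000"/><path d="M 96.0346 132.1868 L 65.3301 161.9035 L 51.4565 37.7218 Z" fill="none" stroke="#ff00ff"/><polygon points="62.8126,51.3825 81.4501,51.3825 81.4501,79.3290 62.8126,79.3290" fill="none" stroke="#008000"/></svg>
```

viewBox `0 0 194.1736 180.0860` with mm width/height → 1 unit = 1 mm. Flip: y_m = 180.0860 − y_svg.

**Shape 1** — `<polygon>` regular polygon, stroke `#ff8800` → cut (S906, F866). Machine vertices: (155.4161,32.0747) → (101.6418,27.8895) → (81.0442,77.7386) → (122.0885,112.7323) → (168.0529,84.5105) → (155.4161,32.0747). Closed: final G1 returns to the first vertex.

**Shape 2** — `<path>` cubic bezier, stroke `#008000` → score (S406, F2196). Control points (SVG): P0=(77.3290,113.0963), P1=(61.2357,128.1475), P2=(154.5831,10.1396), P3=(127.1696,13.5893); sampled at t=k/3. Machine vertices: (77.3290,66.9897) → (89.1899,86.8650) → (122.8555,138.8871) → (127.1696,166.4967). Open path.

**Shape 3** — `<path>` closed polygon, stroke `#ff00ff` → engrave (S380, F2974). Machine vertices: (96.0346,47.8992) → (65.3301,18.1825) → (51.4565,142.3642) → (96.0346,47.8992). Closed: final G1 returns to the first vertex.

**Shape 4** — `<polygon>` rectangle, stroke `#008000` → score (S406, F2196). Machine vertices: (62.8126,128.7035) → (81.4501,128.7035) → (81.4501,100.7570) → (62.8126,100.7570) → (62.8126,128.7035). Closed: final G1 returns to the first vertex.

; LightBurn 1.5.06
; GRBL device profile, absolute coords
G21
G90
G0 X155.4161 Y32.0747
M3 S906
G01 X101.6418 Y27.8895 F866
G01 X81.0442 Y77.7386
G01 X122.0885 Y112.7323
G01 X168.0529 Y84.5105
G01 X155.4161 Y32.0747
M5
G0 X77.3290 Y66.9897
M3 S406
G01 X89.1899 Y86.8650 F2196
G01 X122.8555 Y138.8871
G01 X127.1696 Y166.4967
M5
G0 X96.0346 Y47.8992
M3 S380
G01 X65.3301 Y18.1825 F2974
G01 X51.4565 Y142.3642
G01 X96.0346 Y47.8992
M5
G0 X62.8126 Y128.7035
M3 S406
G01 X81.4501 Y128.7035 F2196
G01 X81.4501 Y100.7570
G01 X62.8126 Y100.7570
G01 X62.8126 Y128.7035
M5
G0 X0.0000 Y0.0000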